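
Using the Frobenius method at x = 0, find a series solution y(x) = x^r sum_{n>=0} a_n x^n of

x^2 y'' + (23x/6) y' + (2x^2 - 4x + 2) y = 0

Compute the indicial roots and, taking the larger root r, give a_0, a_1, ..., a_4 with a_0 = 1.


Write in Frobenius form y'' + (p(x)/x) y' + (q(x)/x^2) y = 0:
  p(x) = 23/6,  q(x) = 2x^2 - 4x + 2.
Indicial equation: r(r-1) + (23/6) r + (2) = 0 -> roots r_1 = -4/3, r_2 = -3/2.
Take r = r_1 = -4/3. Let y(x) = x^r sum_{n>=0} a_n x^n with a_0 = 1.
Substitute y = x^r sum a_n x^n and match x^{r+n}. The recurrence is
  D(n) a_n - 4 a_{n-1} + 2 a_{n-2} = 0,  where D(n) = (r+n)(r+n-1) + (23/6)(r+n) + (2).
  a_n = [4 a_{n-1} - 2 a_{n-2}] / D(n).
Since the indicial polynomial factors as (r - r_1)(r - r_2), D(n) = (r_1 + n - r_1)(r_1 + n - r_2) = n(n + 1/6).
Evaluating step by step (a_0 = 1):
  n = 1: D(1) = 1(1 + 1/6) = 7/6; numerator = 4(1) = 4; a_1 = (4)/(7/6) = 24/7
  n = 2: D(2) = 2(2 + 1/6) = 13/3; numerator = 4(24/7) - 2(1) = 82/7; a_2 = (82/7)/(13/3) = 246/91
  n = 3: D(3) = 3(3 + 1/6) = 19/2; numerator = 4(246/91) - 2(24/7) = 360/91; a_3 = (360/91)/(19/2) = 720/1729
  n = 4: D(4) = 4(4 + 1/6) = 50/3; numerator = 4(720/1729) - 2(246/91) = -924/247; a_4 = (-924/247)/(50/3) = -1386/6175

r = -4/3; a_0 = 1; a_1 = 24/7; a_2 = 246/91; a_3 = 720/1729; a_4 = -1386/6175


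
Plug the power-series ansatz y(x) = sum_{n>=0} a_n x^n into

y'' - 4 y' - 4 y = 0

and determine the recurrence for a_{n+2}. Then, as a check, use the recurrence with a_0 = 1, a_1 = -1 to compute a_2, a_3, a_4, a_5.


Substitute y = sum_n a_n x^n.
y''(x) has coefficient (n+2)(n+1) a_{n+2} at x^n;
-4 y'(x) has coefficient -4 (n+1) a_{n+1} at x^n;
-4 y(x) has coefficient -4 a_n at x^n.
Matching x^n: (n+2)(n+1) a_{n+2} - 4 (n+1) a_{n+1} - 4 a_n = 0.
Thus a_{n+2} = [4 (n+1) a_{n+1} + 4 a_n] / ((n+1)(n+2)).

Check with a_0 = 1, a_1 = -1 (apply the recurrence for n = 0, 1, 2, 3): a_0 = 1, a_1 = -1, a_2 = 0, a_3 = -2/3, a_4 = -2/3, a_5 = -2/3.

a_(n+2) = [4 (n+1) a_(n+1) + 4 a_n] / ((n+1)(n+2)); check: a_0 = 1, a_1 = -1, a_2 = 0, a_3 = -2/3, a_4 = -2/3, a_5 = -2/3


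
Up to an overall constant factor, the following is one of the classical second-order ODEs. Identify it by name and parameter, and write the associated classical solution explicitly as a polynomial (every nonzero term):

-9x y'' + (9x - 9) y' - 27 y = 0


All three coefficients share the factor -9; dividing through by -9 gives  x y'' + (1 - x) y' + 3 y = 0.
This matches the Laguerre equation x y'' + (1 - x) y' + n y = 0 with n = 3; the polynomial solution is L_3(x).
With y = sum_k a_k x^k, matching x^k gives (k+1)k a_{k+1} + (k+1) a_{k+1} - k a_k + n a_k = 0, i.e. (k+1)^2 a_{k+1} = (k - n) a_k = (k - 3) a_k. The right side vanishes at k = 3, so the series terminates at degree 3.
Standard normalization L_n(0) = 1 gives a_0 = 1. Work upward with a_{k+1} = (k - 3) a_k / (k+1)^2:
  a_1 = (0 - 3)(1) / 1^2 = -3/1 = -3
  a_2 = (1 - 3)(-3) / 2^2 = 6/4 = 3/2
  a_3 = (2 - 3)(3/2) / 3^2 = (-3/2)/9 = -1/6
Hence L_3(x) = -x^3/6 + 3 x^2/2 - 3 x + 1.

L_3(x); series = -x^3/6 + 3 x^2/2 - 3 x + 1


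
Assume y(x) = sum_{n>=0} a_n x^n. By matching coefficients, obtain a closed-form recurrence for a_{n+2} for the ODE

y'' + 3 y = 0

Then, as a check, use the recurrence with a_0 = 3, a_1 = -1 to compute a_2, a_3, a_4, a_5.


Substitute y = sum_n a_n x^n into y'' + (const) y = 0.
y''(x) = sum_{n>=0} (n+2)(n+1) a_{n+2} x^n.
The ODE becomes sum_n [(n+2)(n+1) a_{n+2} + 3 a_n] x^n = 0.
Setting each coefficient to zero gives the recurrence:
  (n+2)(n+1) a_{n+2} + 3 a_n = 0,
  a_{n+2} = -3 / ((n+1)(n+2)) a_n.

Check with a_0 = 3, a_1 = -1 (apply the recurrence for n = 0, 1, 2, 3): a_0 = 3, a_1 = -1, a_2 = -9/2, a_3 = 1/2, a_4 = 9/8, a_5 = -3/40.

a_{n+2} = -3/((n+1)(n+2)) * a_n; check: a_0 = 3, a_1 = -1, a_2 = -9/2, a_3 = 1/2, a_4 = 9/8, a_5 = -3/40


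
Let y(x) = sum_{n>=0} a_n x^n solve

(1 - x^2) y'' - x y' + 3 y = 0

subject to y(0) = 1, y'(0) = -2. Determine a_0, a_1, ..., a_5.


Ansatz: y(x) = sum_{n>=0} a_n x^n, so y'(x) = sum_{n>=1} n a_n x^(n-1) and y''(x) = sum_{n>=2} n(n-1) a_n x^(n-2).
Substitute into P(x) y'' + Q(x) y' + R(x) y = 0 with P(x) = 1 - x^2, Q(x) = -x, R(x) = 3, and match powers of x.
Initial conditions: a_0 = 1, a_1 = -2.
Setting the coefficient of each power of x to zero and solving order by order (substituting the coefficients already found):
  x^0: 2 a_2 + 3 a_0 = 0  ->  2 a_2 = -3 a_0 = -3  ->  a_2 = -3/2
  x^1: 6 a_3 + 2 a_1 = 0  ->  6 a_3 = -2 a_1 = 4  ->  a_3 = 2/3
  x^2: 12 a_4 - a_2 = 0  ->  12 a_4 = a_2 = -3/2  ->  a_4 = -1/8
  x^3: 20 a_5 - 6 a_3 = 0  ->  20 a_5 = 6 a_3 = 4  ->  a_5 = 1/5
Truncated series: y(x) = 1 - 2 x - (3/2) x^2 + (2/3) x^3 - (1/8) x^4 + (1/5) x^5 + O(x^6).

a_0 = 1; a_1 = -2; a_2 = -3/2; a_3 = 2/3; a_4 = -1/8; a_5 = 1/5


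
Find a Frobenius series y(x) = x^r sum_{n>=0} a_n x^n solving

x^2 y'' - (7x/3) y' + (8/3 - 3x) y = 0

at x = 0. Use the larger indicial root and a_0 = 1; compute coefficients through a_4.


Write in Frobenius form y'' + (p(x)/x) y' + (q(x)/x^2) y = 0:
  p(x) = -7/3,  q(x) = 8/3 - 3x.
Indicial equation: r(r-1) + (-7/3) r + (8/3) = 0 -> roots r_1 = 2, r_2 = 4/3.
Take r = r_1 = 2. Let y(x) = x^r sum_{n>=0} a_n x^n with a_0 = 1.
Substitute y = x^r sum a_n x^n and match x^{r+n}. The recurrence is
  D(n) a_n - 3 a_{n-1} = 0,  where D(n) = (r+n)(r+n-1) + (-7/3)(r+n) + (8/3).
  a_n = 3 / D(n) * a_{n-1}.
Since the indicial polynomial factors as (r - r_1)(r - r_2), D(n) = (r_1 + n - r_1)(r_1 + n - r_2) = n(n + 2/3).
Evaluating step by step (a_0 = 1):
  n = 1: D(1) = 1(1 + 2/3) = 5/3; numerator = 3(1) = 3; a_1 = (3)/(5/3) = 9/5
  n = 2: D(2) = 2(2 + 2/3) = 16/3; numerator = 3(9/5) = 27/5; a_2 = (27/5)/(16/3) = 81/80
  n = 3: D(3) = 3(3 + 2/3) = 11; numerator = 3(81/80) = 243/80; a_3 = (243/80)/(11) = 243/880
  n = 4: D(4) = 4(4 + 2/3) = 56/3; numerator = 3(243/880) = 729/880; a_4 = (729/880)/(56/3) = 2187/49280

r = 2; a_0 = 1; a_1 = 9/5; a_2 = 81/80; a_3 = 243/880; a_4 = 2187/49280


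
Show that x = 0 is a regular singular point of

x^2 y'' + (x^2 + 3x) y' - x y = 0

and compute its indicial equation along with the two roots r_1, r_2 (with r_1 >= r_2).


Divide by x^2 to reach normal form y'' + P_1(x) y' + P_2(x) y = 0 with P_1(x) = 1 + 3/x and P_2(x) = -1/x.
x = 0 is a singular point because the y'-coefficient 1 + 3/x has a pole at x = 0 and the y-coefficient -1/x has a pole at x = 0.
It is a regular singular point because x P_1(x) = p(x) = x + 3 and x^2 P_2(x) = q(x) = -x are polynomials, hence analytic at x = 0.
p(0) = 3,  q(0) = 0.
Indicial equation: r(r-1) + p(0) r + q(0) = 0, i.e. r^2 + (p(0) - 1) r + q(0) = 0, i.e. r^2 + 2 r = 0.
Discriminant: (2)^2 - 4(0) = 4, so r = (-2 ± 2)/2.
Solving: r_1 = 0, r_2 = -2.

indicial: r^2 + 2 r = 0; roots r_1 = 0, r_2 = -2


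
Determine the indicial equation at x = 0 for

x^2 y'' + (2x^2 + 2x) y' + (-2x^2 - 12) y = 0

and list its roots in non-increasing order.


Divide by x^2 to reach normal form y'' + P_1(x) y' + P_2(x) y = 0 with P_1(x) = 2 + 2/x and P_2(x) = -2 - 12/x^2.
x = 0 is a singular point because the y'-coefficient 2 + 2/x has a pole at x = 0 and the y-coefficient -2 - 12/x^2 has a pole at x = 0.
It is a regular singular point because x P_1(x) = p(x) = 2x + 2 and x^2 P_2(x) = q(x) = -2x^2 - 12 are polynomials, hence analytic at x = 0.
p(0) = 2,  q(0) = -12.
Indicial equation: r(r-1) + p(0) r + q(0) = 0, i.e. r^2 + (p(0) - 1) r + q(0) = 0, i.e. r^2 + 1 r - 12 = 0.
Discriminant: (1)^2 - 4(-12) = 49, so r = (-1 ± 7)/2.
Solving: r_1 = 3, r_2 = -4.

indicial: r^2 + 1 r - 12 = 0; roots r_1 = 3, r_2 = -4


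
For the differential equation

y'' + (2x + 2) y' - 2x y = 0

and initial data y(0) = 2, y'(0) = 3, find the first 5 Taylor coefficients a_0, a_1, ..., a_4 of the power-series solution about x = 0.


Ansatz: y(x) = sum_{n>=0} a_n x^n, so y'(x) = sum_{n>=1} n a_n x^(n-1) and y''(x) = sum_{n>=2} n(n-1) a_n x^(n-2).
Substitute into P(x) y'' + Q(x) y' + R(x) y = 0 with P(x) = 1, Q(x) = 2x + 2, R(x) = -2x, and match powers of x.
Initial conditions: a_0 = 2, a_1 = 3.
Setting the coefficient of each power of x to zero and solving order by order (substituting the coefficients already found):
  x^0: 2 a_2 + 2 a_1 = 0  ->  2 a_2 = -2 a_1 = -6  ->  a_2 = -3
  x^1: 6 a_3 + 4 a_2 + 2 a_1 - 2 a_0 = 0  ->  6 a_3 = -4 a_2 - 2 a_1 + 2 a_0 = 10  ->  a_3 = 5/3
  x^2: 12 a_4 + 6 a_3 + 4 a_2 - 2 a_1 = 0  ->  12 a_4 = -6 a_3 - 4 a_2 + 2 a_1 = 8  ->  a_4 = 2/3
Truncated series: y(x) = 2 + 3 x - 3 x^2 + (5/3) x^3 + (2/3) x^4 + O(x^5).

a_0 = 2; a_1 = 3; a_2 = -3; a_3 = 5/3; a_4 = 2/3


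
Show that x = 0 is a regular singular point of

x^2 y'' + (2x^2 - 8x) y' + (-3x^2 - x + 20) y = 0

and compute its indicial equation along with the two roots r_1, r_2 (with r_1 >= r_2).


Divide by x^2 to reach normal form y'' + P_1(x) y' + P_2(x) y = 0 with P_1(x) = 2 - 8/x and P_2(x) = -3 - 1/x + 20/x^2.
x = 0 is a singular point because the y'-coefficient 2 - 8/x has a pole at x = 0 and the y-coefficient -3 - 1/x + 20/x^2 has a pole at x = 0.
It is a regular singular point because x P_1(x) = p(x) = 2x - 8 and x^2 P_2(x) = q(x) = -3x^2 - x + 20 are polynomials, hence analytic at x = 0.
p(0) = -8,  q(0) = 20.
Indicial equation: r(r-1) + p(0) r + q(0) = 0, i.e. r^2 + (p(0) - 1) r + q(0) = 0, i.e. r^2 - 9 r + 20 = 0.
Discriminant: (-9)^2 - 4(20) = 1, so r = (9 ± 1)/2.
Solving: r_1 = 5, r_2 = 4.

indicial: r^2 - 9 r + 20 = 0; roots r_1 = 5, r_2 = 4


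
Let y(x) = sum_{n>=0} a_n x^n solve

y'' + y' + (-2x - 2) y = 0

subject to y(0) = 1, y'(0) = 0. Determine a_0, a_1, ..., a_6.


Ansatz: y(x) = sum_{n>=0} a_n x^n, so y'(x) = sum_{n>=1} n a_n x^(n-1) and y''(x) = sum_{n>=2} n(n-1) a_n x^(n-2).
Substitute into P(x) y'' + Q(x) y' + R(x) y = 0 with P(x) = 1, Q(x) = 1, R(x) = -2x - 2, and match powers of x.
Initial conditions: a_0 = 1, a_1 = 0.
Setting the coefficient of each power of x to zero and solving order by order (substituting the coefficients already found):
  x^0: 2 a_2 + a_1 - 2 a_0 = 0  ->  2 a_2 = -a_1 + 2 a_0 = 2  ->  a_2 = 1
  x^1: 6 a_3 + 2 a_2 - 2 a_1 - 2 a_0 = 0  ->  6 a_3 = -2 a_2 + 2 a_1 + 2 a_0 = 0  ->  a_3 = 0
  x^2: 12 a_4 + 3 a_3 - 2 a_2 - 2 a_1 = 0  ->  12 a_4 = -3 a_3 + 2 a_2 + 2 a_1 = 2  ->  a_4 = 1/6
  x^3: 20 a_5 + 4 a_4 - 2 a_3 - 2 a_2 = 0  ->  20 a_5 = -4 a_4 + 2 a_3 + 2 a_2 = 4/3  ->  a_5 = 1/15
  x^4: 30 a_6 + 5 a_5 - 2 a_4 - 2 a_3 = 0  ->  30 a_6 = -5 a_5 + 2 a_4 + 2 a_3 = 0  ->  a_6 = 0
Truncated series: y(x) = 1 + x^2 + (1/6) x^4 + (1/15) x^5 + O(x^7).

a_0 = 1; a_1 = 0; a_2 = 1; a_3 = 0; a_4 = 1/6; a_5 = 1/15; a_6 = 0


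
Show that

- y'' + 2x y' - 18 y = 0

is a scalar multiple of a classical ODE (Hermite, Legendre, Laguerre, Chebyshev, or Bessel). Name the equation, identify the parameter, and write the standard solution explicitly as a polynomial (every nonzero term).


All three coefficients share the factor -1; dividing through by -1 gives  y'' - 2x y' + 18 y = 0.
This matches the Hermite equation y'' - 2x y' + 2n y = 0 with 2n = 18, so n = 9; the polynomial solution is H_9(x).
With y = sum_k a_k x^k, matching x^k gives (k+2)(k+1) a_{k+2} = 2(k - n) a_k = 2(k - 9) a_k. The right side vanishes at k = 9, so the series with the parity of 9 terminates at degree 9.
Standard normalization: leading coefficient of H_n is 2^n, so a_9 = 2^9 = 512. Work downward with a_k = (k+1)(k+2) a_{k+2} / (2(k - n)):
  a_7 = (8)(9)(512) / (2(7 - 9)) = 36864/(-4) = -9216
  a_5 = (6)(7)(-9216) / (2(5 - 9)) = -387072/(-8) = 48384
  a_3 = (4)(5)(48384) / (2(3 - 9)) = 967680/(-12) = -80640
  a_1 = (2)(3)(-80640) / (2(1 - 9)) = -483840/(-16) = 30240
Hence H_9(x) = 512 x^9 - 9216 x^7 + 48384 x^5 - 80640 x^3 + 30240 x.

H_9(x); series = 512 x^9 - 9216 x^7 + 48384 x^5 - 80640 x^3 + 30240 x


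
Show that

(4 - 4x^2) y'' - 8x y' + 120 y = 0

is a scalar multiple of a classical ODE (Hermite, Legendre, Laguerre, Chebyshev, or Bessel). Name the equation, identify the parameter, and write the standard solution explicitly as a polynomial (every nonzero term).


All three coefficients share the factor 4; dividing through by 4 gives  (1 - x^2) y'' - 2x y' + 30 y = 0.
This matches the Legendre equation (1 - x^2) y'' - 2x y' + n(n+1) y = 0 (note the -2x y' term) with n(n+1) = 30, so n = 5; the polynomial solution is P_5(x).
With y = sum_k a_k x^k, matching x^k gives (k+2)(k+1) a_{k+2} = [k(k+1) - n(n+1)] a_k = (k - 5)(k + 6) a_k. The right side vanishes at k = 5, so the series with the parity of 5 terminates at degree 5.
Standard normalization (P_n(1) = 1): leading coefficient (2n)!/(2^n (n!)^2) = 3628800/(32*14400) = 63/8, so a_5 = 63/8. Work downward with a_k = (k+1)(k+2) a_{k+2} / ((k - 5)(k + 6)):
  a_3 = (4)(5)(63/8) / ((3 - 5)(3 + 6)) = (315/2)/(-18) = -35/4
  a_1 = (2)(3)(-35/4) / ((1 - 5)(1 + 6)) = (-105/2)/(-28) = 15/8
Hence P_5(x) = 63 x^5/8 - 35 x^3/4 + 15 x/8.

P_5(x); series = 63 x^5/8 - 35 x^3/4 + 15 x/8


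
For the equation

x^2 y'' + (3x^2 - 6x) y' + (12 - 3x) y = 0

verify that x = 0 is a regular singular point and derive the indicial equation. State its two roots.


Divide by x^2 to reach normal form y'' + P_1(x) y' + P_2(x) y = 0 with P_1(x) = 3 - 6/x and P_2(x) = -3/x + 12/x^2.
x = 0 is a singular point because the y'-coefficient 3 - 6/x has a pole at x = 0 and the y-coefficient -3/x + 12/x^2 has a pole at x = 0.
It is a regular singular point because x P_1(x) = p(x) = 3x - 6 and x^2 P_2(x) = q(x) = 12 - 3x are polynomials, hence analytic at x = 0.
p(0) = -6,  q(0) = 12.
Indicial equation: r(r-1) + p(0) r + q(0) = 0, i.e. r^2 + (p(0) - 1) r + q(0) = 0, i.e. r^2 - 7 r + 12 = 0.
Discriminant: (-7)^2 - 4(12) = 1, so r = (7 ± 1)/2.
Solving: r_1 = 4, r_2 = 3.

indicial: r^2 - 7 r + 12 = 0; roots r_1 = 4, r_2 = 3


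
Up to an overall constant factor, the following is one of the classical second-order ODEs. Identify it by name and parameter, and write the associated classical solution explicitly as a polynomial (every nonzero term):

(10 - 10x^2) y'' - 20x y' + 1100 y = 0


All three coefficients share the factor 10; dividing through by 10 gives  (1 - x^2) y'' - 2x y' + 110 y = 0.
This matches the Legendre equation (1 - x^2) y'' - 2x y' + n(n+1) y = 0 (note the -2x y' term) with n(n+1) = 110, so n = 10; the polynomial solution is P_10(x).
With y = sum_k a_k x^k, matching x^k gives (k+2)(k+1) a_{k+2} = [k(k+1) - n(n+1)] a_k = (k - 10)(k + 11) a_k. The right side vanishes at k = 10, so the series with the parity of 10 terminates at degree 10.
Standard normalization (P_n(1) = 1): leading coefficient (2n)!/(2^n (n!)^2) = 2432902008176640000/(1024*13168189440000) = 46189/256, so a_10 = 46189/256. Work downward with a_k = (k+1)(k+2) a_{k+2} / ((k - 10)(k + 11)):
  a_8 = (9)(10)(46189/256) / ((8 - 10)(8 + 11)) = (2078505/128)/(-38) = -109395/256
  a_6 = (7)(8)(-109395/256) / ((6 - 10)(6 + 11)) = (-765765/32)/(-68) = 45045/128
  a_4 = (5)(6)(45045/128) / ((4 - 10)(4 + 11)) = (675675/64)/(-90) = -15015/128
  a_2 = (3)(4)(-15015/128) / ((2 - 10)(2 + 11)) = (-45045/32)/(-104) = 3465/256
  a_0 = (1)(2)(3465/256) / ((0 - 10)(0 + 11)) = (3465/128)/(-110) = -63/256
Hence P_10(x) = 46189 x^10/256 - 109395 x^8/256 + 45045 x^6/128 - 15015 x^4/128 + 3465 x^2/256 - 63/256.

P_10(x); series = 46189 x^10/256 - 109395 x^8/256 + 45045 x^6/128 - 15015 x^4/128 + 3465 x^2/256 - 63/256


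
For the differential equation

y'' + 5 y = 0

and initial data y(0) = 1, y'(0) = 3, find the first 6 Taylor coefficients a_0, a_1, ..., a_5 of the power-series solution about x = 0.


Ansatz: y(x) = sum_{n>=0} a_n x^n, so y'(x) = sum_{n>=1} n a_n x^(n-1) and y''(x) = sum_{n>=2} n(n-1) a_n x^(n-2).
Substitute into P(x) y'' + Q(x) y' + R(x) y = 0 with P(x) = 1, Q(x) = 0, R(x) = 5, and match powers of x.
Initial conditions: a_0 = 1, a_1 = 3.
Setting the coefficient of each power of x to zero and solving order by order (substituting the coefficients already found):
  x^0: 2 a_2 + 5 a_0 = 0  ->  2 a_2 = -5 a_0 = -5  ->  a_2 = -5/2
  x^1: 6 a_3 + 5 a_1 = 0  ->  6 a_3 = -5 a_1 = -15  ->  a_3 = -5/2
  x^2: 12 a_4 + 5 a_2 = 0  ->  12 a_4 = -5 a_2 = 25/2  ->  a_4 = 25/24
  x^3: 20 a_5 + 5 a_3 = 0  ->  20 a_5 = -5 a_3 = 25/2  ->  a_5 = 5/8
Truncated series: y(x) = 1 + 3 x - (5/2) x^2 - (5/2) x^3 + (25/24) x^4 + (5/8) x^5 + O(x^6).

a_0 = 1; a_1 = 3; a_2 = -5/2; a_3 = -5/2; a_4 = 25/24; a_5 = 5/8


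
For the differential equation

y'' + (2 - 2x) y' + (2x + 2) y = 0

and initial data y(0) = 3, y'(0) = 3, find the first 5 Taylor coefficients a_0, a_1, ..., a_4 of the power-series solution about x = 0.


Ansatz: y(x) = sum_{n>=0} a_n x^n, so y'(x) = sum_{n>=1} n a_n x^(n-1) and y''(x) = sum_{n>=2} n(n-1) a_n x^(n-2).
Substitute into P(x) y'' + Q(x) y' + R(x) y = 0 with P(x) = 1, Q(x) = 2 - 2x, R(x) = 2x + 2, and match powers of x.
Initial conditions: a_0 = 3, a_1 = 3.
Setting the coefficient of each power of x to zero and solving order by order (substituting the coefficients already found):
  x^0: 2 a_2 + 2 a_1 + 2 a_0 = 0  ->  2 a_2 = -2 a_1 - 2 a_0 = -12  ->  a_2 = -6
  x^1: 6 a_3 + 4 a_2 + 2 a_0 = 0  ->  6 a_3 = -4 a_2 - 2 a_0 = 18  ->  a_3 = 3
  x^2: 12 a_4 + 6 a_3 - 2 a_2 + 2 a_1 = 0  ->  12 a_4 = -6 a_3 + 2 a_2 - 2 a_1 = -36  ->  a_4 = -3
Truncated series: y(x) = 3 + 3 x - 6 x^2 + 3 x^3 - 3 x^4 + O(x^5).

a_0 = 3; a_1 = 3; a_2 = -6; a_3 = 3; a_4 = -3


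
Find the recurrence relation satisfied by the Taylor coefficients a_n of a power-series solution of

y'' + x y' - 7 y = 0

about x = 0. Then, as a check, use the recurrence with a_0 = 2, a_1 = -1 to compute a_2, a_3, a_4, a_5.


Substitute y = sum_n a_n x^n.
y''(x) has coefficient (n+2)(n+1) a_{n+2} at x^n;
x y'(x) has coefficient n a_n at x^n (shift);
-7 y(x) has coefficient -7 a_n at x^n.
Matching x^n: (n+2)(n+1) a_{n+2} + (n - 7) a_n = 0.
Thus a_{n+2} = (-n + 7) / ((n+1)(n+2)) * a_n.

Check with a_0 = 2, a_1 = -1 (apply the recurrence for n = 0, 1, 2, 3): a_0 = 2, a_1 = -1, a_2 = 7, a_3 = -1, a_4 = 35/12, a_5 = -1/5.

a_(n+2) = (-n + 7) / ((n+1)(n+2)) * a_n; check: a_0 = 2, a_1 = -1, a_2 = 7, a_3 = -1, a_4 = 35/12, a_5 = -1/5


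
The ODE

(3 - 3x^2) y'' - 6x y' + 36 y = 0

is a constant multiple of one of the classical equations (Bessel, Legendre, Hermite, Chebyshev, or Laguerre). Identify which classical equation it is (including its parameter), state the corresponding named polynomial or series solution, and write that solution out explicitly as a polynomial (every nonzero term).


All three coefficients share the factor 3; dividing through by 3 gives  (1 - x^2) y'' - 2x y' + 12 y = 0.
This matches the Legendre equation (1 - x^2) y'' - 2x y' + n(n+1) y = 0 (note the -2x y' term) with n(n+1) = 12, so n = 3; the polynomial solution is P_3(x).
With y = sum_k a_k x^k, matching x^k gives (k+2)(k+1) a_{k+2} = [k(k+1) - n(n+1)] a_k = (k - 3)(k + 4) a_k. The right side vanishes at k = 3, so the series with the parity of 3 terminates at degree 3.
Standard normalization (P_n(1) = 1): leading coefficient (2n)!/(2^n (n!)^2) = 720/(8*36) = 5/2, so a_3 = 5/2. Work downward with a_k = (k+1)(k+2) a_{k+2} / ((k - 3)(k + 4)):
  a_1 = (2)(3)(5/2) / ((1 - 3)(1 + 4)) = 15/(-10) = -3/2
Hence P_3(x) = 5 x^3/2 - 3 x/2.

P_3(x); series = 5 x^3/2 - 3 x/2


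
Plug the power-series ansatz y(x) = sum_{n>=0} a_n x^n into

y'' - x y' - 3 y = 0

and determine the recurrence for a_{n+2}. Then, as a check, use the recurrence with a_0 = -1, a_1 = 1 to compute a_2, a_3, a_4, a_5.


Substitute y = sum_n a_n x^n.
y''(x) has coefficient (n+2)(n+1) a_{n+2} at x^n;
-x y'(x) has coefficient -n a_n at x^n (shift);
-3 y(x) has coefficient -3 a_n at x^n.
Matching x^n: (n+2)(n+1) a_{n+2} + (-n - 3) a_n = 0.
Thus a_{n+2} = (n + 3) / ((n+1)(n+2)) * a_n.

Check with a_0 = -1, a_1 = 1 (apply the recurrence for n = 0, 1, 2, 3): a_0 = -1, a_1 = 1, a_2 = -3/2, a_3 = 2/3, a_4 = -5/8, a_5 = 1/5.

a_(n+2) = (n + 3) / ((n+1)(n+2)) * a_n; check: a_0 = -1, a_1 = 1, a_2 = -3/2, a_3 = 2/3, a_4 = -5/8, a_5 = 1/5


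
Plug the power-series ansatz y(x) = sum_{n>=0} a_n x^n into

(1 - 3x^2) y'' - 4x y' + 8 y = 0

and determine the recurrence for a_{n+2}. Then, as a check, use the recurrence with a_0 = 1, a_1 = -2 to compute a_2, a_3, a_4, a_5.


Substitute y = sum_n a_n x^n.
(1 - 3 x^2) y'' contributes (n+2)(n+1) a_{n+2} - 3 n(n-1) a_n at x^n.
-4 x y'(x) contributes -4 n a_n at x^n.
8 y(x) contributes 8 a_n at x^n.
Matching x^n: (n+2)(n+1) a_{n+2} + (-3 n(n-1) - 4 n + 8) a_n = 0.
Thus a_{n+2} = (3 n(n-1) + 4 n - 8) / ((n+1)(n+2)) * a_n.

Check with a_0 = 1, a_1 = -2 (apply the recurrence for n = 0, 1, 2, 3): a_0 = 1, a_1 = -2, a_2 = -4, a_3 = 4/3, a_4 = -2, a_5 = 22/15.

a_(n+2) = (3 n(n-1) + 4 n - 8) / ((n+1)(n+2)) * a_n; check: a_0 = 1, a_1 = -2, a_2 = -4, a_3 = 4/3, a_4 = -2, a_5 = 22/15


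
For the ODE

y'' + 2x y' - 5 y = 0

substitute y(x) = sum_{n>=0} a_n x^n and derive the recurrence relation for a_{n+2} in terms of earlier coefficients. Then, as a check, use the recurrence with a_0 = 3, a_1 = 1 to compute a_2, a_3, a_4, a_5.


Substitute y = sum_n a_n x^n.
y''(x) has coefficient (n+2)(n+1) a_{n+2} at x^n;
2 x y'(x) has coefficient 2 n a_n at x^n (shift);
-5 y(x) has coefficient -5 a_n at x^n.
Matching x^n: (n+2)(n+1) a_{n+2} + (2n - 5) a_n = 0.
Thus a_{n+2} = (-2n + 5) / ((n+1)(n+2)) * a_n.

Check with a_0 = 3, a_1 = 1 (apply the recurrence for n = 0, 1, 2, 3): a_0 = 3, a_1 = 1, a_2 = 15/2, a_3 = 1/2, a_4 = 5/8, a_5 = -1/40.

a_(n+2) = (-2n + 5) / ((n+1)(n+2)) * a_n; check: a_0 = 3, a_1 = 1, a_2 = 15/2, a_3 = 1/2, a_4 = 5/8, a_5 = -1/40


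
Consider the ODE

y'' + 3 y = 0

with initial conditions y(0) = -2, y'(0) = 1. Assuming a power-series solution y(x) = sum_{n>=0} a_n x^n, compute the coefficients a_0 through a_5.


Ansatz: y(x) = sum_{n>=0} a_n x^n, so y'(x) = sum_{n>=1} n a_n x^(n-1) and y''(x) = sum_{n>=2} n(n-1) a_n x^(n-2).
Substitute into P(x) y'' + Q(x) y' + R(x) y = 0 with P(x) = 1, Q(x) = 0, R(x) = 3, and match powers of x.
Initial conditions: a_0 = -2, a_1 = 1.
Setting the coefficient of each power of x to zero and solving order by order (substituting the coefficients already found):
  x^0: 2 a_2 + 3 a_0 = 0  ->  2 a_2 = -3 a_0 = 6  ->  a_2 = 3
  x^1: 6 a_3 + 3 a_1 = 0  ->  6 a_3 = -3 a_1 = -3  ->  a_3 = -1/2
  x^2: 12 a_4 + 3 a_2 = 0  ->  12 a_4 = -3 a_2 = -9  ->  a_4 = -3/4
  x^3: 20 a_5 + 3 a_3 = 0  ->  20 a_5 = -3 a_3 = 3/2  ->  a_5 = 3/40
Truncated series: y(x) = -2 + x + 3 x^2 - (1/2) x^3 - (3/4) x^4 + (3/40) x^5 + O(x^6).

a_0 = -2; a_1 = 1; a_2 = 3; a_3 = -1/2; a_4 = -3/4; a_5 = 3/40


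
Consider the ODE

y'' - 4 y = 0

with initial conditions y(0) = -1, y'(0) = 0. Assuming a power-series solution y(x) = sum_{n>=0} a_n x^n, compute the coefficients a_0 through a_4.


Ansatz: y(x) = sum_{n>=0} a_n x^n, so y'(x) = sum_{n>=1} n a_n x^(n-1) and y''(x) = sum_{n>=2} n(n-1) a_n x^(n-2).
Substitute into P(x) y'' + Q(x) y' + R(x) y = 0 with P(x) = 1, Q(x) = 0, R(x) = -4, and match powers of x.
Initial conditions: a_0 = -1, a_1 = 0.
Setting the coefficient of each power of x to zero and solving order by order (substituting the coefficients already found):
  x^0: 2 a_2 - 4 a_0 = 0  ->  2 a_2 = 4 a_0 = -4  ->  a_2 = -2
  x^1: 6 a_3 - 4 a_1 = 0  ->  6 a_3 = 4 a_1 = 0  ->  a_3 = 0
  x^2: 12 a_4 - 4 a_2 = 0  ->  12 a_4 = 4 a_2 = -8  ->  a_4 = -2/3
Truncated series: y(x) = -1 - 2 x^2 - (2/3) x^4 + O(x^5).

a_0 = -1; a_1 = 0; a_2 = -2; a_3 = 0; a_4 = -2/3


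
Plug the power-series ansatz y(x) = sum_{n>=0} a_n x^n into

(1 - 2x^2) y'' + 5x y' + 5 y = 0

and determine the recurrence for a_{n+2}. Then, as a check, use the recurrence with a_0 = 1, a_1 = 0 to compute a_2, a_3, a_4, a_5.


Substitute y = sum_n a_n x^n.
(1 - 2 x^2) y'' contributes (n+2)(n+1) a_{n+2} - 2 n(n-1) a_n at x^n.
5 x y'(x) contributes 5 n a_n at x^n.
5 y(x) contributes 5 a_n at x^n.
Matching x^n: (n+2)(n+1) a_{n+2} + (-2 n(n-1) + 5 n + 5) a_n = 0.
Thus a_{n+2} = (2 n(n-1) - 5 n - 5) / ((n+1)(n+2)) * a_n.

Check with a_0 = 1, a_1 = 0 (apply the recurrence for n = 0, 1, 2, 3): a_0 = 1, a_1 = 0, a_2 = -5/2, a_3 = 0, a_4 = 55/24, a_5 = 0.

a_(n+2) = (2 n(n-1) - 5 n - 5) / ((n+1)(n+2)) * a_n; check: a_0 = 1, a_1 = 0, a_2 = -5/2, a_3 = 0, a_4 = 55/24, a_5 = 0


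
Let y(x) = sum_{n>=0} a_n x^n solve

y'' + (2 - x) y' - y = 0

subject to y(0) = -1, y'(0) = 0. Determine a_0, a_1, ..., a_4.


Ansatz: y(x) = sum_{n>=0} a_n x^n, so y'(x) = sum_{n>=1} n a_n x^(n-1) and y''(x) = sum_{n>=2} n(n-1) a_n x^(n-2).
Substitute into P(x) y'' + Q(x) y' + R(x) y = 0 with P(x) = 1, Q(x) = 2 - x, R(x) = -1, and match powers of x.
Initial conditions: a_0 = -1, a_1 = 0.
Setting the coefficient of each power of x to zero and solving order by order (substituting the coefficients already found):
  x^0: 2 a_2 + 2 a_1 - a_0 = 0  ->  2 a_2 = -2 a_1 + a_0 = -1  ->  a_2 = -1/2
  x^1: 6 a_3 + 4 a_2 - 2 a_1 = 0  ->  6 a_3 = -4 a_2 + 2 a_1 = 2  ->  a_3 = 1/3
  x^2: 12 a_4 + 6 a_3 - 3 a_2 = 0  ->  12 a_4 = -6 a_3 + 3 a_2 = -7/2  ->  a_4 = -7/24
Truncated series: y(x) = -1 - (1/2) x^2 + (1/3) x^3 - (7/24) x^4 + O(x^5).

a_0 = -1; a_1 = 0; a_2 = -1/2; a_3 = 1/3; a_4 = -7/24


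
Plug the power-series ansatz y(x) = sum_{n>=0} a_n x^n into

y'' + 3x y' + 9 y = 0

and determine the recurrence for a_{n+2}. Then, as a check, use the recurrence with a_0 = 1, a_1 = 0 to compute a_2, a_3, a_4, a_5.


Substitute y = sum_n a_n x^n.
y''(x) has coefficient (n+2)(n+1) a_{n+2} at x^n;
3 x y'(x) has coefficient 3 n a_n at x^n (shift);
9 y(x) has coefficient 9 a_n at x^n.
Matching x^n: (n+2)(n+1) a_{n+2} + (3n + 9) a_n = 0.
Thus a_{n+2} = (-3n - 9) / ((n+1)(n+2)) * a_n.

Check with a_0 = 1, a_1 = 0 (apply the recurrence for n = 0, 1, 2, 3): a_0 = 1, a_1 = 0, a_2 = -9/2, a_3 = 0, a_4 = 45/8, a_5 = 0.

a_(n+2) = (-3n - 9) / ((n+1)(n+2)) * a_n; check: a_0 = 1, a_1 = 0, a_2 = -9/2, a_3 = 0, a_4 = 45/8, a_5 = 0


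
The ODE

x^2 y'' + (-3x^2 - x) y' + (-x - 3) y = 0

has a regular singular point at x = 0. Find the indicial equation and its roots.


Divide by x^2 to reach normal form y'' + P_1(x) y' + P_2(x) y = 0 with P_1(x) = -3 - 1/x and P_2(x) = -1/x - 3/x^2.
x = 0 is a singular point because the y'-coefficient -3 - 1/x has a pole at x = 0 and the y-coefficient -1/x - 3/x^2 has a pole at x = 0.
It is a regular singular point because x P_1(x) = p(x) = -3x - 1 and x^2 P_2(x) = q(x) = -x - 3 are polynomials, hence analytic at x = 0.
p(0) = -1,  q(0) = -3.
Indicial equation: r(r-1) + p(0) r + q(0) = 0, i.e. r^2 + (p(0) - 1) r + q(0) = 0, i.e. r^2 - 2 r - 3 = 0.
Discriminant: (-2)^2 - 4(-3) = 16, so r = (2 ± 4)/2.
Solving: r_1 = 3, r_2 = -1.

indicial: r^2 - 2 r - 3 = 0; roots r_1 = 3, r_2 = -1


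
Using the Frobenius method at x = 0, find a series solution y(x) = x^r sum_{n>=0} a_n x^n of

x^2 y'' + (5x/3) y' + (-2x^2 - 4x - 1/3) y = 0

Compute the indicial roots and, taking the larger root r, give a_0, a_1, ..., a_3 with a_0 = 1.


Write in Frobenius form y'' + (p(x)/x) y' + (q(x)/x^2) y = 0:
  p(x) = 5/3,  q(x) = -2x^2 - 4x - 1/3.
Indicial equation: r(r-1) + (5/3) r + (-1/3) = 0 -> roots r_1 = 1/3, r_2 = -1.
Take r = r_1 = 1/3. Let y(x) = x^r sum_{n>=0} a_n x^n with a_0 = 1.
Substitute y = x^r sum a_n x^n and match x^{r+n}. The recurrence is
  D(n) a_n - 4 a_{n-1} - 2 a_{n-2} = 0,  where D(n) = (r+n)(r+n-1) + (5/3)(r+n) + (-1/3).
  a_n = [4 a_{n-1} + 2 a_{n-2}] / D(n).
Since the indicial polynomial factors as (r - r_1)(r - r_2), D(n) = (r_1 + n - r_1)(r_1 + n - r_2) = n(n + 4/3).
Evaluating step by step (a_0 = 1):
  n = 1: D(1) = 1(1 + 4/3) = 7/3; numerator = 4(1) = 4; a_1 = (4)/(7/3) = 12/7
  n = 2: D(2) = 2(2 + 4/3) = 20/3; numerator = 4(12/7) + 2(1) = 62/7; a_2 = (62/7)/(20/3) = 93/70
  n = 3: D(3) = 3(3 + 4/3) = 13; numerator = 4(93/70) + 2(12/7) = 306/35; a_3 = (306/35)/(13) = 306/455

r = 1/3; a_0 = 1; a_1 = 12/7; a_2 = 93/70; a_3 = 306/455


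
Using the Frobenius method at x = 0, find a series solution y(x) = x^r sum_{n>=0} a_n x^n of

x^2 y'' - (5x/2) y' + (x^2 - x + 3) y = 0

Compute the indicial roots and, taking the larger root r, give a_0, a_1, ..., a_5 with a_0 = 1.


Write in Frobenius form y'' + (p(x)/x) y' + (q(x)/x^2) y = 0:
  p(x) = -5/2,  q(x) = x^2 - x + 3.
Indicial equation: r(r-1) + (-5/2) r + (3) = 0 -> roots r_1 = 2, r_2 = 3/2.
Take r = r_1 = 2. Let y(x) = x^r sum_{n>=0} a_n x^n with a_0 = 1.
Substitute y = x^r sum a_n x^n and match x^{r+n}. The recurrence is
  D(n) a_n - 1 a_{n-1} + 1 a_{n-2} = 0,  where D(n) = (r+n)(r+n-1) + (-5/2)(r+n) + (3).
  a_n = [1 a_{n-1} - 1 a_{n-2}] / D(n).
Since the indicial polynomial factors as (r - r_1)(r - r_2), D(n) = (r_1 + n - r_1)(r_1 + n - r_2) = n(n + 1/2).
Evaluating step by step (a_0 = 1):
  n = 1: D(1) = 1(1 + 1/2) = 3/2; numerator = 1(1) = 1; a_1 = (1)/(3/2) = 2/3
  n = 2: D(2) = 2(2 + 1/2) = 5; numerator = 1(2/3) - 1(1) = -1/3; a_2 = (-1/3)/(5) = -1/15
  n = 3: D(3) = 3(3 + 1/2) = 21/2; numerator = 1(-1/15) - 1(2/3) = -11/15; a_3 = (-11/15)/(21/2) = -22/315
  n = 4: D(4) = 4(4 + 1/2) = 18; numerator = 1(-22/315) - 1(-1/15) = -1/315; a_4 = (-1/315)/(18) = -1/5670
  n = 5: D(5) = 5(5 + 1/2) = 55/2; numerator = 1(-1/5670) - 1(-22/315) = 79/1134; a_5 = (79/1134)/(55/2) = 79/31185

r = 2; a_0 = 1; a_1 = 2/3; a_2 = -1/15; a_3 = -22/315; a_4 = -1/5670; a_5 = 79/31185


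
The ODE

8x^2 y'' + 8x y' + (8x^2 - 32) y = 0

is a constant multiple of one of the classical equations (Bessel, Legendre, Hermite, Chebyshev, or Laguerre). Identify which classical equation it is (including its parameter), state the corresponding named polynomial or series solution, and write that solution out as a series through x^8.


All three coefficients share the factor 8; dividing through by 8 gives  x^2 y'' + x y' + (x^2 - 4) y = 0.
This matches the Bessel equation x^2 y'' + x y' + (x^2 - nu^2) y = 0 with nu^2 = 4, so nu = 2; the solution bounded at x = 0 is J_2(x).
Frobenius at x = 0: indicial roots ±nu; for r = nu the recurrence k(k + 2nu) c_k = -c_{k-2} gives the standard series J_nu(x) = sum_{k>=0} (-1)^k / (k! (k+nu)!) (x/2)^(2k+nu). Evaluate the first 4 terms:
  k = 0: (-1)^0 / (0! * 2! * 2^2) x^2 = 1/(1*2*4) x^2 = (1/8) x^2
  k = 1: (-1)^1 / (1! * 3! * 2^4) x^4 = -1/(1*6*16) x^4 = (-1/96) x^4
  k = 2: (-1)^2 / (2! * 4! * 2^6) x^6 = 1/(2*24*64) x^6 = (1/3072) x^6
  k = 3: (-1)^3 / (3! * 5! * 2^8) x^8 = -1/(6*120*256) x^8 = (-1/184320) x^8
Hence J_2(x) = -x^8/184320 + x^6/3072 - x^4/96 + x^2/8 + ....

J_2(x); series = -x^8/184320 + x^6/3072 - x^4/96 + x^2/8


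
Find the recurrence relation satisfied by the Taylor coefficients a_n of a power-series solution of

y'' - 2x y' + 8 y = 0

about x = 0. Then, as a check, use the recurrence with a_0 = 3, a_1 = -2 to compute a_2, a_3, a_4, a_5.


Substitute y = sum_n a_n x^n.
y''(x) has coefficient (n+2)(n+1) a_{n+2} at x^n;
-2 x y'(x) has coefficient -2 n a_n at x^n (shift);
8 y(x) has coefficient 8 a_n at x^n.
Matching x^n: (n+2)(n+1) a_{n+2} + (-2n + 8) a_n = 0.
Thus a_{n+2} = (2n - 8) / ((n+1)(n+2)) * a_n.

Check with a_0 = 3, a_1 = -2 (apply the recurrence for n = 0, 1, 2, 3): a_0 = 3, a_1 = -2, a_2 = -12, a_3 = 2, a_4 = 4, a_5 = -1/5.

a_(n+2) = (2n - 8) / ((n+1)(n+2)) * a_n; check: a_0 = 3, a_1 = -2, a_2 = -12, a_3 = 2, a_4 = 4, a_5 = -1/5


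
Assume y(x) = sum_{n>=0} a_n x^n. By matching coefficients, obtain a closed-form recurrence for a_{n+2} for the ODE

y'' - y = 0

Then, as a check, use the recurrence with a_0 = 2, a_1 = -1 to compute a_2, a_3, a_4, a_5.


Substitute y = sum_n a_n x^n into y'' + (const) y = 0.
y''(x) = sum_{n>=0} (n+2)(n+1) a_{n+2} x^n.
The ODE becomes sum_n [(n+2)(n+1) a_{n+2} - 1 a_n] x^n = 0.
Setting each coefficient to zero gives the recurrence:
  (n+2)(n+1) a_{n+2} - 1 a_n = 0,
  a_{n+2} = 1 / ((n+1)(n+2)) a_n.

Check with a_0 = 2, a_1 = -1 (apply the recurrence for n = 0, 1, 2, 3): a_0 = 2, a_1 = -1, a_2 = 1, a_3 = -1/6, a_4 = 1/12, a_5 = -1/120.

a_{n+2} = 1/((n+1)(n+2)) * a_n; check: a_0 = 2, a_1 = -1, a_2 = 1, a_3 = -1/6, a_4 = 1/12, a_5 = -1/120


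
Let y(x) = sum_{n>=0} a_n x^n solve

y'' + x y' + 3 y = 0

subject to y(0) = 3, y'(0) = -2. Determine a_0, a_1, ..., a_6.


Ansatz: y(x) = sum_{n>=0} a_n x^n, so y'(x) = sum_{n>=1} n a_n x^(n-1) and y''(x) = sum_{n>=2} n(n-1) a_n x^(n-2).
Substitute into P(x) y'' + Q(x) y' + R(x) y = 0 with P(x) = 1, Q(x) = x, R(x) = 3, and match powers of x.
Initial conditions: a_0 = 3, a_1 = -2.
Setting the coefficient of each power of x to zero and solving order by order (substituting the coefficients already found):
  x^0: 2 a_2 + 3 a_0 = 0  ->  2 a_2 = -3 a_0 = -9  ->  a_2 = -9/2
  x^1: 6 a_3 + 4 a_1 = 0  ->  6 a_3 = -4 a_1 = 8  ->  a_3 = 4/3
  x^2: 12 a_4 + 5 a_2 = 0  ->  12 a_4 = -5 a_2 = 45/2  ->  a_4 = 15/8
  x^3: 20 a_5 + 6 a_3 = 0  ->  20 a_5 = -6 a_3 = -8  ->  a_5 = -2/5
  x^4: 30 a_6 + 7 a_4 = 0  ->  30 a_6 = -7 a_4 = -105/8  ->  a_6 = -7/16
Truncated series: y(x) = 3 - 2 x - (9/2) x^2 + (4/3) x^3 + (15/8) x^4 - (2/5) x^5 - (7/16) x^6 + O(x^7).

a_0 = 3; a_1 = -2; a_2 = -9/2; a_3 = 4/3; a_4 = 15/8; a_5 = -2/5; a_6 = -7/16


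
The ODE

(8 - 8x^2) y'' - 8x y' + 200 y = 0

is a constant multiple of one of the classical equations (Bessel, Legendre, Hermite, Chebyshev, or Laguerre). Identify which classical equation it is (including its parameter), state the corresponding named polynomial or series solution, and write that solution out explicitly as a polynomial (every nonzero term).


All three coefficients share the factor 8; dividing through by 8 gives  (1 - x^2) y'' - x y' + 25 y = 0.
This matches the Chebyshev equation (1 - x^2) y'' - x y' + n^2 y = 0 (note the -x y' term, not -2x y') with n^2 = 25, so n = 5; the polynomial solution is T_5(x).
With y = sum_k a_k x^k, matching x^k gives (k+2)(k+1) a_{k+2} = (k^2 - n^2) a_k = (k - 5)(k + 5) a_k. The right side vanishes at k = 5, so the series with the parity of 5 terminates at degree 5.
Standard normalization: leading coefficient of T_n is 2^(n-1), so a_5 = 2^4 = 16. Work downward with a_k = (k+1)(k+2) a_{k+2} / ((k - 5)(k + 5)):
  a_3 = (4)(5)(16) / ((3 - 5)(3 + 5)) = 320/(-16) = -20
  a_1 = (2)(3)(-20) / ((1 - 5)(1 + 5)) = -120/(-24) = 5
Hence T_5(x) = 16 x^5 - 20 x^3 + 5 x.

T_5(x); series = 16 x^5 - 20 x^3 + 5 x


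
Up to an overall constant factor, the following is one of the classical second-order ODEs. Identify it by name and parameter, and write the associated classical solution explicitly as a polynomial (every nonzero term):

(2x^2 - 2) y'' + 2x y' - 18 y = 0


All three coefficients share the factor -2; dividing through by -2 gives  (1 - x^2) y'' - x y' + 9 y = 0.
This matches the Chebyshev equation (1 - x^2) y'' - x y' + n^2 y = 0 (note the -x y' term, not -2x y') with n^2 = 9, so n = 3; the polynomial solution is T_3(x).
With y = sum_k a_k x^k, matching x^k gives (k+2)(k+1) a_{k+2} = (k^2 - n^2) a_k = (k - 3)(k + 3) a_k. The right side vanishes at k = 3, so the series with the parity of 3 terminates at degree 3.
Standard normalization: leading coefficient of T_n is 2^(n-1), so a_3 = 2^2 = 4. Work downward with a_k = (k+1)(k+2) a_{k+2} / ((k - 3)(k + 3)):
  a_1 = (2)(3)(4) / ((1 - 3)(1 + 3)) = 24/(-8) = -3
Hence T_3(x) = 4 x^3 - 3 x.

T_3(x); series = 4 x^3 - 3 x


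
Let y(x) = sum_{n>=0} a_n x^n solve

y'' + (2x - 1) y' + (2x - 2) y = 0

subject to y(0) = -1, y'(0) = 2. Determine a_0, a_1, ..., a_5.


Ansatz: y(x) = sum_{n>=0} a_n x^n, so y'(x) = sum_{n>=1} n a_n x^(n-1) and y''(x) = sum_{n>=2} n(n-1) a_n x^(n-2).
Substitute into P(x) y'' + Q(x) y' + R(x) y = 0 with P(x) = 1, Q(x) = 2x - 1, R(x) = 2x - 2, and match powers of x.
Initial conditions: a_0 = -1, a_1 = 2.
Setting the coefficient of each power of x to zero and solving order by order (substituting the coefficients already found):
  x^0: 2 a_2 - a_1 - 2 a_0 = 0  ->  2 a_2 = a_1 + 2 a_0 = 0  ->  a_2 = 0
  x^1: 6 a_3 - 2 a_2 + 2 a_0 = 0  ->  6 a_3 = 2 a_2 - 2 a_0 = 2  ->  a_3 = 1/3
  x^2: 12 a_4 - 3 a_3 + 2 a_2 + 2 a_1 = 0  ->  12 a_4 = 3 a_3 - 2 a_2 - 2 a_1 = -3  ->  a_4 = -1/4
  x^3: 20 a_5 - 4 a_4 + 4 a_3 + 2 a_2 = 0  ->  20 a_5 = 4 a_4 - 4 a_3 - 2 a_2 = -7/3  ->  a_5 = -7/60
Truncated series: y(x) = -1 + 2 x + (1/3) x^3 - (1/4) x^4 - (7/60) x^5 + O(x^6).

a_0 = -1; a_1 = 2; a_2 = 0; a_3 = 1/3; a_4 = -1/4; a_5 = -7/60


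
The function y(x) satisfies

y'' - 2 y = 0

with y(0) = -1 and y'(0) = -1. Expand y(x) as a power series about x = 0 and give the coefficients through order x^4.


Ansatz: y(x) = sum_{n>=0} a_n x^n, so y'(x) = sum_{n>=1} n a_n x^(n-1) and y''(x) = sum_{n>=2} n(n-1) a_n x^(n-2).
Substitute into P(x) y'' + Q(x) y' + R(x) y = 0 with P(x) = 1, Q(x) = 0, R(x) = -2, and match powers of x.
Initial conditions: a_0 = -1, a_1 = -1.
Setting the coefficient of each power of x to zero and solving order by order (substituting the coefficients already found):
  x^0: 2 a_2 - 2 a_0 = 0  ->  2 a_2 = 2 a_0 = -2  ->  a_2 = -1
  x^1: 6 a_3 - 2 a_1 = 0  ->  6 a_3 = 2 a_1 = -2  ->  a_3 = -1/3
  x^2: 12 a_4 - 2 a_2 = 0  ->  12 a_4 = 2 a_2 = -2  ->  a_4 = -1/6
Truncated series: y(x) = -1 - x - x^2 - (1/3) x^3 - (1/6) x^4 + O(x^5).

a_0 = -1; a_1 = -1; a_2 = -1; a_3 = -1/3; a_4 = -1/6


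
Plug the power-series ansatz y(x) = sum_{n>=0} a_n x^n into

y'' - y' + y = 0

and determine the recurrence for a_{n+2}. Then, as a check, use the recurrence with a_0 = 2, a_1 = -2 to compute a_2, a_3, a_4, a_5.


Substitute y = sum_n a_n x^n.
y''(x) has coefficient (n+2)(n+1) a_{n+2} at x^n;
-y'(x) has coefficient -(n+1) a_{n+1} at x^n;
y(x) has coefficient 1 a_n at x^n.
Matching x^n: (n+2)(n+1) a_{n+2} - (n+1) a_{n+1} + 1 a_n = 0.
Thus a_{n+2} = [(n+1) a_{n+1} - 1 a_n] / ((n+1)(n+2)).

Check with a_0 = 2, a_1 = -2 (apply the recurrence for n = 0, 1, 2, 3): a_0 = 2, a_1 = -2, a_2 = -2, a_3 = -1/3, a_4 = 1/12, a_5 = 1/30.

a_(n+2) = [(n+1) a_(n+1) - 1 a_n] / ((n+1)(n+2)); check: a_0 = 2, a_1 = -2, a_2 = -2, a_3 = -1/3, a_4 = 1/12, a_5 = 1/30


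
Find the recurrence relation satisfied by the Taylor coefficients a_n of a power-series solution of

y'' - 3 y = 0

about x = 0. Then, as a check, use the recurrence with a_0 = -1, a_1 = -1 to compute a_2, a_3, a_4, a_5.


Substitute y = sum_n a_n x^n into y'' + (const) y = 0.
y''(x) = sum_{n>=0} (n+2)(n+1) a_{n+2} x^n.
The ODE becomes sum_n [(n+2)(n+1) a_{n+2} - 3 a_n] x^n = 0.
Setting each coefficient to zero gives the recurrence:
  (n+2)(n+1) a_{n+2} - 3 a_n = 0,
  a_{n+2} = 3 / ((n+1)(n+2)) a_n.

Check with a_0 = -1, a_1 = -1 (apply the recurrence for n = 0, 1, 2, 3): a_0 = -1, a_1 = -1, a_2 = -3/2, a_3 = -1/2, a_4 = -3/8, a_5 = -3/40.

a_{n+2} = 3/((n+1)(n+2)) * a_n; check: a_0 = -1, a_1 = -1, a_2 = -3/2, a_3 = -1/2, a_4 = -3/8, a_5 = -3/40


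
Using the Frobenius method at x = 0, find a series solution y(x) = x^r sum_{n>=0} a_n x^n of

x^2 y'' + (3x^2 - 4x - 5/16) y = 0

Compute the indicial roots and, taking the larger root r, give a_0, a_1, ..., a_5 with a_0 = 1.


Write in Frobenius form y'' + (p(x)/x) y' + (q(x)/x^2) y = 0:
  p(x) = 0,  q(x) = 3x^2 - 4x - 5/16.
Indicial equation: r(r-1) + (0) r + (-5/16) = 0 -> roots r_1 = 5/4, r_2 = -1/4.
Take r = r_1 = 5/4. Let y(x) = x^r sum_{n>=0} a_n x^n with a_0 = 1.
Substitute y = x^r sum a_n x^n and match x^{r+n}. The recurrence is
  D(n) a_n - 4 a_{n-1} + 3 a_{n-2} = 0,  where D(n) = (r+n)(r+n-1) + (0)(r+n) + (-5/16).
  a_n = [4 a_{n-1} - 3 a_{n-2}] / D(n).
Since the indicial polynomial factors as (r - r_1)(r - r_2), D(n) = (r_1 + n - r_1)(r_1 + n - r_2) = n(n + 3/2).
Evaluating step by step (a_0 = 1):
  n = 1: D(1) = 1(1 + 3/2) = 5/2; numerator = 4(1) = 4; a_1 = (4)/(5/2) = 8/5
  n = 2: D(2) = 2(2 + 3/2) = 7; numerator = 4(8/5) - 3(1) = 17/5; a_2 = (17/5)/(7) = 17/35
  n = 3: D(3) = 3(3 + 3/2) = 27/2; numerator = 4(17/35) - 3(8/5) = -20/7; a_3 = (-20/7)/(27/2) = -40/189
  n = 4: D(4) = 4(4 + 3/2) = 22; numerator = 4(-40/189) - 3(17/35) = -311/135; a_4 = (-311/135)/(22) = -311/2970
  n = 5: D(5) = 5(5 + 3/2) = 65/2; numerator = 4(-311/2970) - 3(-40/189) = 2246/10395; a_5 = (2246/10395)/(65/2) = 4492/675675

r = 5/4; a_0 = 1; a_1 = 8/5; a_2 = 17/35; a_3 = -40/189; a_4 = -311/2970; a_5 = 4492/675675


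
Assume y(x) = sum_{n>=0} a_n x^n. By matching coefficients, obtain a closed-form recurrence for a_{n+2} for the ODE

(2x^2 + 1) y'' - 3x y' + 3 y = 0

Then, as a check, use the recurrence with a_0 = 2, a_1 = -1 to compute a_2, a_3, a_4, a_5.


Substitute y = sum_n a_n x^n.
(1 + 2 x^2) y'' contributes (n+2)(n+1) a_{n+2} + 2 n(n-1) a_n at x^n.
-3 x y'(x) contributes -3 n a_n at x^n.
3 y(x) contributes 3 a_n at x^n.
Matching x^n: (n+2)(n+1) a_{n+2} + (2 n(n-1) - 3 n + 3) a_n = 0.
Thus a_{n+2} = (-2 n(n-1) + 3 n - 3) / ((n+1)(n+2)) * a_n.

Check with a_0 = 2, a_1 = -1 (apply the recurrence for n = 0, 1, 2, 3): a_0 = 2, a_1 = -1, a_2 = -3, a_3 = 0, a_4 = 1/4, a_5 = 0.

a_(n+2) = (-2 n(n-1) + 3 n - 3) / ((n+1)(n+2)) * a_n; check: a_0 = 2, a_1 = -1, a_2 = -3, a_3 = 0, a_4 = 1/4, a_5 = 0
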